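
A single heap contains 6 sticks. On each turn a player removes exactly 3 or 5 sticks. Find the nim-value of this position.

2

Grundy values for subtraction set {3, 5}:
g(0) = mex{} = 0
g(1) = mex{} = 0
g(2) = mex{} = 0
g(3) = mex{0} = 1
g(4) = mex{0} = 1
g(5) = mex{0} = 1
g(6) = mex{0,1} = 2
So g(6) = 2.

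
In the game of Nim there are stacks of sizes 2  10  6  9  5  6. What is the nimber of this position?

4

Nim-sum: 2 ^ 10 ^ 6 ^ 9 ^ 5 ^ 6 = 4.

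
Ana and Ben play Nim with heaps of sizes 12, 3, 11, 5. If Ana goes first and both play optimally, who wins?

Compute the nim-sum pairwise:
12 XOR 3 = 15
15 XOR 11 = 4
4 XOR 5 = 1
The nim-sum is 1 ≠ 0, so this is an N-position: the player to move can win; Ana has a winning move.

Ana wins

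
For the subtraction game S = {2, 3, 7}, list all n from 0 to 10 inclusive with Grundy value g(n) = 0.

Grundy values for subtraction set {2, 3, 7}:
g(0) = mex{} = 0
g(1) = mex{} = 0
g(2) = mex{0} = 1
g(3) = mex{0} = 1
g(4) = mex{0,1} = 2
g(5) = mex{1} = 0
g(6) = mex{1,2} = 0
g(7) = mex{0,2} = 1
g(8) = mex{0} = 1
g(9) = mex{0,1} = 2
g(10) = mex{1} = 0
The P-positions (g = 0) in 0..10 are 0, 1, 5, 6, 10.

0, 1, 5, 6, 10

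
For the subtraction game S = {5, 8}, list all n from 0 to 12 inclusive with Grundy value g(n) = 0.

Build the Grundy sequence with g(k) = mex{g(k−s) : s ∈ {5, 8}, s ≤ k}:
g(0) = mex{} = 0
g(1) = mex{} = 0
g(2) = mex{} = 0
g(3) = mex{} = 0
g(4) = mex{} = 0
g(5) = mex{0} = 1
g(6) = mex{0} = 1
g(7) = mex{0} = 1
g(8) = mex{0} = 1
g(9) = mex{0} = 1
g(10) = mex{0,1} = 2
g(11) = mex{0,1} = 2
g(12) = mex{0,1} = 2
The P-positions (g = 0) in 0..12 are 0, 1, 2, 3, 4.

0, 1, 2, 3, 4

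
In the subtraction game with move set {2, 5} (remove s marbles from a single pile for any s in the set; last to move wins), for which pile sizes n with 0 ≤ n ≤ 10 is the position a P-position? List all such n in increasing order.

0, 1, 4, 7, 8

Grundy values for subtraction set {2, 5}:
k:     0  1  2  3  4  5  6  7  8  9 10
g(k):  0  0  1  1  0  2  1  0  0  1  1
The P-positions (g = 0) in 0..10 are 0, 1, 4, 7, 8.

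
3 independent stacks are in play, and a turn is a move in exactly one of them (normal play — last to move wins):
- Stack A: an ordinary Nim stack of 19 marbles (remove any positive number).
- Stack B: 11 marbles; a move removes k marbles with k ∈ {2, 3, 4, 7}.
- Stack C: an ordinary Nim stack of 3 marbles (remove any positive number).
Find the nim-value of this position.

Stack A is a plain Nim stack of size 19, so its Grundy value is 19.
Grundy values for stack B (subtraction set {2, 3, 4, 7}):
g(0) = mex{} = 0
g(1) = mex{} = 0
g(2) = mex{0} = 1
g(3) = mex{0} = 1
g(4) = mex{0,1} = 2
g(5) = mex{0,1} = 2
g(6) = mex{1,2} = 0
g(7) = mex{0,1,2} = 3
g(8) = mex{0,2} = 1
g(9) = mex{0,1,2,3} = 4
g(10) = mex{0,1,3} = 2
g(11) = mex{1,2,3,4} = 0
So g(11) = 0.
Stack C is a plain Nim stack of size 3, so its Grundy value is 3.
By the Sprague-Grundy theorem, the Grundy value of a sum of independent games is the XOR of the component values.
Combined value = 19 ⊕ 0 ⊕ 3 = 16.

16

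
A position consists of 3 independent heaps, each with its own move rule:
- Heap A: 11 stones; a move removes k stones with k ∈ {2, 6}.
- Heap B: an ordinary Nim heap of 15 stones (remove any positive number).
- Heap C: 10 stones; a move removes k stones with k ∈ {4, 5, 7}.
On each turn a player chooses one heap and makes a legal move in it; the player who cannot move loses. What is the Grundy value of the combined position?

12

Build the Grundy sequence for heap A with g(k) = mex{g(k−s) : s ∈ {2, 6}, s ≤ k}:
g(0) = mex{} = 0
g(1) = mex{} = 0
g(2) = mex{0} = 1
g(3) = mex{0} = 1
g(4) = mex{1} = 0
g(5) = mex{1} = 0
g(6) = mex{0} = 1
g(7) = mex{0} = 1
g(8) = mex{1} = 0
g(9) = mex{1} = 0
g(10) = mex{0} = 1
g(11) = mex{0} = 1
So g(11) = 1.
Heap B is a plain Nim heap of size 15, so its Grundy value is 15.
For heap C, compute g(0), g(1), … with moves {4, 5, 7}:
g(0) = mex{} = 0
g(1) = mex{} = 0
g(2) = mex{} = 0
g(3) = mex{} = 0
g(4) = mex{0} = 1
g(5) = mex{0} = 1
g(6) = mex{0} = 1
g(7) = mex{0} = 1
g(8) = mex{0,1} = 2
g(9) = mex{0,1} = 2
g(10) = mex{0,1} = 2
So g(10) = 2.
The value of a disjunctive sum is the nim-sum of the parts.
Combined value = 1 ⊕ 15 ⊕ 2 = 12.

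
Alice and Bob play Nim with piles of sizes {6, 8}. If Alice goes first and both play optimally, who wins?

Nim-sum: 6 ^ 8 = 14.
The nim-sum is 14 ≠ 0, so this is an N-position: the player to move can win; Alice has a winning move.

Alice wins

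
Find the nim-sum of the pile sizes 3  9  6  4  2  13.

7

Compute the nim-sum pairwise:
3 XOR 9 = 10
10 XOR 6 = 12
12 XOR 4 = 8
8 XOR 2 = 10
10 XOR 13 = 7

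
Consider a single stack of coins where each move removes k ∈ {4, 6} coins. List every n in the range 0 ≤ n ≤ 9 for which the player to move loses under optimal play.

0, 1, 2, 3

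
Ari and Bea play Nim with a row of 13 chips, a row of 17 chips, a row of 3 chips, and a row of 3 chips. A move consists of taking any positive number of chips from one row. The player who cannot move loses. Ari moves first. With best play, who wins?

Ari wins

Compute the nim-sum pairwise:
13 ^ 17 = 28
28 ^ 3 = 31
31 ^ 3 = 28
The nim-sum is 28 ≠ 0, so this is an N-position: the player to move can win; Ari has a winning move.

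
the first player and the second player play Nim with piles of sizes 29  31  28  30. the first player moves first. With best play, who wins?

the second player wins

Bitwise XOR of the heap sizes:
  11101  (29)
  11111  (31)
  11100  (28)
  11110  (30)
  -----
  00000  (0)
The nim-sum is 0, so this is a P-position: the player to move is in a losing position under optimal play; the first player is about to move from it and so loses — the second player wins.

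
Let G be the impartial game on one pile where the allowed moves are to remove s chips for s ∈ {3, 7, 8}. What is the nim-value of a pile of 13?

2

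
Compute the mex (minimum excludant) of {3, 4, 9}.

0 is not in the set, so the mex is 0.

0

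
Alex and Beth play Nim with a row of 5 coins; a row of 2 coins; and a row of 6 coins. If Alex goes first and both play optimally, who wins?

Compute the nim-sum pairwise:
5 ⊕ 2 = 7
7 ⊕ 6 = 1
The nim-sum is 1 ≠ 0, so this is an N-position: the player to move can win; Alex has a winning move.

Alex wins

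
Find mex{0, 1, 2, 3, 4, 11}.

5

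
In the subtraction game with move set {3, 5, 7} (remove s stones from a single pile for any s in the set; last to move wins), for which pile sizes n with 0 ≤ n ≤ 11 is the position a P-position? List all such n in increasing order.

0, 1, 2, 10, 11

Compute g(0), g(1), … for moves {3, 5, 7}:
k:     0  1  2  3  4  5  6  7  8  9 10 11
g(k):  0  0  0  1  1  1  2  2  2  3  0  0
The P-positions (g = 0) in 0..11 are 0, 1, 2, 10, 11.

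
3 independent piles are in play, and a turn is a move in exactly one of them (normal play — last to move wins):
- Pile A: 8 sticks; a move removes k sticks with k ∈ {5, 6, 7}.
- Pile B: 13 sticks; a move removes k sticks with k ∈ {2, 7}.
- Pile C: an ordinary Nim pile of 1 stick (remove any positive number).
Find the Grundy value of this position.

0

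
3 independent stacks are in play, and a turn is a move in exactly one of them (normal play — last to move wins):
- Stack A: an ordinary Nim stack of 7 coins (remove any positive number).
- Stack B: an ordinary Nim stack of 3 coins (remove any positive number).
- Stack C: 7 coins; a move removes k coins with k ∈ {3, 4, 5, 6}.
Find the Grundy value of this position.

6

Stack A is a plain Nim stack of size 7, so its Grundy value is 7.
Stack B is a plain Nim stack of size 3, so its Grundy value is 3.
Grundy values for stack C (subtraction set {3, 4, 5, 6}):
g(0) = mex{} = 0
g(1) = mex{} = 0
g(2) = mex{} = 0
g(3) = mex{0} = 1
g(4) = mex{0} = 1
g(5) = mex{0} = 1
g(6) = mex{0,1} = 2
g(7) = mex{0,1} = 2
So g(7) = 2.
The value of a disjunctive sum is the nim-sum of the parts.
Combined value = 7 XOR 3 XOR 2 = 6.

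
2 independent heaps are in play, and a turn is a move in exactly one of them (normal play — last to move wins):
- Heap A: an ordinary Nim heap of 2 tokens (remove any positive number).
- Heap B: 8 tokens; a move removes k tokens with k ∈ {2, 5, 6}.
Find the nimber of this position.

2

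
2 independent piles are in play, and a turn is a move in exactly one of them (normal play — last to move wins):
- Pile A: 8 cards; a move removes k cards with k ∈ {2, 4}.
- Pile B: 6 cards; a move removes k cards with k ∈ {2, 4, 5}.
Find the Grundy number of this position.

Build the Grundy sequence for pile A with g(k) = mex{g(k−s) : s ∈ {2, 4}, s ≤ k}:
g(0) = mex{} = 0
g(1) = mex{} = 0
g(2) = mex{0} = 1
g(3) = mex{0} = 1
g(4) = mex{0,1} = 2
g(5) = mex{0,1} = 2
g(6) = mex{1,2} = 0
g(7) = mex{1,2} = 0
g(8) = mex{0,2} = 1
So g(8) = 1.
Grundy values for pile B (subtraction set {2, 4, 5}):
k:     0  1  2  3  4  5  6
g(k):  0  0  1  1  2  2  3
So g(6) = 3.
The value of a disjunctive sum is the nim-sum of the parts.
Combined value = 1 XOR 3 = 2.

2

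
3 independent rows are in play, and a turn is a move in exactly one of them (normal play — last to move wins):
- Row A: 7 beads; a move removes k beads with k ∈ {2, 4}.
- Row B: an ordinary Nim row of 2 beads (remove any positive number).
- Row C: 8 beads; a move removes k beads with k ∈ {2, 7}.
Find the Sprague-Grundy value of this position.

0

Build the Grundy sequence for row A with g(k) = mex{g(k−s) : s ∈ {2, 4}, s ≤ k}:
k:     0  1  2  3  4  5  6  7
g(k):  0  0  1  1  2  2  0  0
So g(7) = 0.
Row B is a plain Nim row of size 2, so its Grundy value is 2.
Grundy values for row C (subtraction set {2, 7}):
k:     0  1  2  3  4  5  6  7  8
g(k):  0  0  1  1  0  0  1  1  2
So g(8) = 2.
By the Sprague-Grundy theorem, the Grundy value of a sum of independent games is the XOR of the component values.
Combined value = 0 XOR 2 XOR 2 = 0.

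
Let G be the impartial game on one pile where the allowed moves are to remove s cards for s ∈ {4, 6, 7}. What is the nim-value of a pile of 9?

2

Grundy values for subtraction set {4, 6, 7}:
g(0) = mex{} = 0
g(1) = mex{} = 0
g(2) = mex{} = 0
g(3) = mex{} = 0
g(4) = mex{0} = 1
g(5) = mex{0} = 1
g(6) = mex{0} = 1
g(7) = mex{0} = 1
g(8) = mex{0,1} = 2
g(9) = mex{0,1} = 2
So g(9) = 2.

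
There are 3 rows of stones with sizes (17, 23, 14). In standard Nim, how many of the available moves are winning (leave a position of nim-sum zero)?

1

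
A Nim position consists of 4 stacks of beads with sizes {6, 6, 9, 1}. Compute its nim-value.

Compute the nim-sum pairwise:
6 ^ 6 = 0
0 ^ 9 = 9
9 ^ 1 = 8

8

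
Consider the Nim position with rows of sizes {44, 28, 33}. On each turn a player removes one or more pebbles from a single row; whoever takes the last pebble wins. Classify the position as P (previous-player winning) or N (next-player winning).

Compute the nim-sum pairwise:
44 ^ 28 = 48
48 ^ 33 = 17
The nim-sum is 17 ≠ 0, so this is an N-position: the player to move can win.

N-position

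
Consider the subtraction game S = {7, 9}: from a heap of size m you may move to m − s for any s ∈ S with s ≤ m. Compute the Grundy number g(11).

1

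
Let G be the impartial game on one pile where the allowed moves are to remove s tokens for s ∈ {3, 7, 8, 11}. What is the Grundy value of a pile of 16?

0

Compute g(0), g(1), … for moves {3, 7, 8, 11}:
k:     0  1  2  3  4  5  6  7  8  9 10 11 12 13 14 15 16
g(k):  0  0  0  1  1  1  0  2  2  1  3  3  2  2  4  0  0
So g(16) = 0.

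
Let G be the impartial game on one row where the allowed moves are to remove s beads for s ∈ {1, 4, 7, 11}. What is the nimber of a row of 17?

2

Grundy values for subtraction set {1, 4, 7, 11}:
k:     0  1  2  3  4  5  6  7  8  9 10 11 12 13 14 15 16 17
g(k):  0  1  0  1  2  0  1  2  0  1  0  1  2  3  4  3  4  2
So g(17) = 2.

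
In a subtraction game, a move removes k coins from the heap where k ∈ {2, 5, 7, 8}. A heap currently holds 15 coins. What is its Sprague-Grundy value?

Build the Grundy sequence with g(k) = mex{g(k−s) : s ∈ {2, 5, 7, 8}, s ≤ k}:
k:     0  1  2  3  4  5  6  7  8  9 10 11 12 13 14 15
g(k):  0  0  1  1  0  2  1  3  2  2  0  3  1  0  0  1
So g(15) = 1.

1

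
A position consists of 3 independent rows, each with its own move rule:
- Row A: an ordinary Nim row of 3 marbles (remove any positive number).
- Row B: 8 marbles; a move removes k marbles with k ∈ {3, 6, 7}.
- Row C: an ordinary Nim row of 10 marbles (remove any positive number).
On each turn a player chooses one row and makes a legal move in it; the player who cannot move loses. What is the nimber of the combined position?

Row A is a plain Nim row of size 3, so its Grundy value is 3.
Grundy values for row B (subtraction set {3, 6, 7}):
g(0) = mex{} = 0
g(1) = mex{} = 0
g(2) = mex{} = 0
g(3) = mex{0} = 1
g(4) = mex{0} = 1
g(5) = mex{0} = 1
g(6) = mex{0,1} = 2
g(7) = mex{0,1} = 2
g(8) = mex{0,1} = 2
So g(8) = 2.
Row C is a plain Nim row of size 10, so its Grundy value is 10.
The value of a disjunctive sum is the nim-sum of the parts.
Combined value = 3 ⊕ 2 ⊕ 10 = 11.

11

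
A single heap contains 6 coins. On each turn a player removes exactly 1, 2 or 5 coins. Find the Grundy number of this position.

Compute g(0), g(1), … for moves {1, 2, 5}:
k:     0  1  2  3  4  5  6
g(k):  0  1  2  0  1  2  0
So g(6) = 0.

0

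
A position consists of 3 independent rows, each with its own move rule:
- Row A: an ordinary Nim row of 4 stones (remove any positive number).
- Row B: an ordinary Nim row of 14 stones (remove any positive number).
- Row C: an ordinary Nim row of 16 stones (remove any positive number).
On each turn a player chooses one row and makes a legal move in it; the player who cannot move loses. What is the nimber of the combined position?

26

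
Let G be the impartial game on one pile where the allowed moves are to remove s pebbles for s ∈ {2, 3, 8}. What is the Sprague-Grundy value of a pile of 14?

2

Build the Grundy sequence with g(k) = mex{g(k−s) : s ∈ {2, 3, 8}, s ≤ k}:
k:     0  1  2  3  4  5  6  7  8  9 10 11 12 13 14
g(k):  0  0  1  1  2  0  0  1  1  2  0  0  1  1  2
So g(14) = 2.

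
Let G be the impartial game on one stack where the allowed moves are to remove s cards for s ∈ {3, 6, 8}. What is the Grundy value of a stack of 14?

1

Grundy values for subtraction set {3, 6, 8}:
k:     0  1  2  3  4  5  6  7  8  9 10 11 12 13 14
g(k):  0  0  0  1  1  1  2  2  2  3  3  0  0  0  1
So g(14) = 1.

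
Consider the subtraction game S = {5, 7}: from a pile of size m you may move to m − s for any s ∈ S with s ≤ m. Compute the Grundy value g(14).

Build the Grundy sequence with g(k) = mex{g(k−s) : s ∈ {5, 7}, s ≤ k}:
g(0) = mex{} = 0
g(1) = mex{} = 0
g(2) = mex{} = 0
g(3) = mex{} = 0
g(4) = mex{} = 0
g(5) = mex{0} = 1
g(6) = mex{0} = 1
g(7) = mex{0} = 1
g(8) = mex{0} = 1
g(9) = mex{0} = 1
g(10) = mex{0,1} = 2
g(11) = mex{0,1} = 2
g(12) = mex{1} = 0
g(13) = mex{1} = 0
g(14) = mex{1} = 0
So g(14) = 0.

0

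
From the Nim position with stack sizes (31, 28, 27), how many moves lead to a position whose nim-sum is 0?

In binary:
  11111  (31)
  11100  (28)
  11011  (27)
  -----
  11000  (24)
The overall nim-sum is X = 24. A stack of size p has a winning move iff p XOR X < p (reduce it to p XOR X).
  31: 31 XOR 24 = 7 < 31 — winning move (to 7).
  28: 28 XOR 24 = 4 < 28 — winning move (to 4).
  27: 27 XOR 24 = 3 < 27 — winning move (to 3).
That gives 3 winning moves.

3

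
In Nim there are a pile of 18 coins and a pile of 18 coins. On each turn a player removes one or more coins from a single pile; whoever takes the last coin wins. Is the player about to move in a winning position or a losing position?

Losing position

Compute the nim-sum pairwise:
18 ^ 18 = 0
The nim-sum is 0, so this is a P-position: the player to move is in a losing position under optimal play.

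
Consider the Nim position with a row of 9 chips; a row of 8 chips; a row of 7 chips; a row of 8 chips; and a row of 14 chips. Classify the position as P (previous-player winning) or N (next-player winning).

P-position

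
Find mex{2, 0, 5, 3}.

1

0 is in the set but 1 is not, so the mex is 1.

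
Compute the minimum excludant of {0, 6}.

1

0 is in the set but 1 is not, so the mex is 1.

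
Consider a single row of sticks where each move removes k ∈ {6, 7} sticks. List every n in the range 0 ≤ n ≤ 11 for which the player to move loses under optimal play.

0, 1, 2, 3, 4, 5

Build the Grundy sequence with g(k) = mex{g(k−s) : s ∈ {6, 7}, s ≤ k}:
k:     0  1  2  3  4  5  6  7  8  9 10 11
g(k):  0  0  0  0  0  0  1  1  1  1  1  1
The P-positions (g = 0) in 0..11 are 0, 1, 2, 3, 4, 5.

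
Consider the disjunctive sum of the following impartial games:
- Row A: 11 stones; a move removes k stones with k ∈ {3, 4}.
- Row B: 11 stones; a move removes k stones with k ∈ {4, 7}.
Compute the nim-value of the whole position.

1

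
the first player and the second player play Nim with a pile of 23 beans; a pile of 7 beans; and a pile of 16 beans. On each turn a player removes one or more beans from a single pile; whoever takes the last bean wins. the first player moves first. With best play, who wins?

Nim-sum: 23 ^ 7 ^ 16 = 0.
The nim-sum is 0, so this is a P-position: the player to move is in a losing position under optimal play; the first player is about to move from it and so loses — the second player wins.

the second player wins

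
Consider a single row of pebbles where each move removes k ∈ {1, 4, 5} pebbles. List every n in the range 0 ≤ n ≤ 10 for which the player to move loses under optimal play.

Grundy values for subtraction set {1, 4, 5}:
k:     0  1  2  3  4  5  6  7  8  9 10
g(k):  0  1  0  1  2  3  2  3  0  1  0
The P-positions (g = 0) in 0..10 are 0, 2, 8, 10.

0, 2, 8, 10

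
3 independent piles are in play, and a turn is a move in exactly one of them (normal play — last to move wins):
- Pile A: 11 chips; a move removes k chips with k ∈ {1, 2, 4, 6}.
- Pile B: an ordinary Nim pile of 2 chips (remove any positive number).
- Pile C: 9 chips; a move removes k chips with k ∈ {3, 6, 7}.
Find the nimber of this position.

1

Build the Grundy sequence for pile A with g(k) = mex{g(k−s) : s ∈ {1, 2, 4, 6}, s ≤ k}:
k:     0  1  2  3  4  5  6  7  8  9 10 11
g(k):  0  1  2  0  1  2  3  4  0  1  2  0
So g(11) = 0.
Pile B is a plain Nim pile of size 2, so its Grundy value is 2.
Build the Grundy sequence for pile C with g(k) = mex{g(k−s) : s ∈ {3, 6, 7}, s ≤ k}:
g(0) = mex{} = 0
g(1) = mex{} = 0
g(2) = mex{} = 0
g(3) = mex{0} = 1
g(4) = mex{0} = 1
g(5) = mex{0} = 1
g(6) = mex{0,1} = 2
g(7) = mex{0,1} = 2
g(8) = mex{0,1} = 2
g(9) = mex{0,1,2} = 3
So g(9) = 3.
The value of a disjunctive sum is the nim-sum of the parts.
Combined value = 0 XOR 2 XOR 3 = 1.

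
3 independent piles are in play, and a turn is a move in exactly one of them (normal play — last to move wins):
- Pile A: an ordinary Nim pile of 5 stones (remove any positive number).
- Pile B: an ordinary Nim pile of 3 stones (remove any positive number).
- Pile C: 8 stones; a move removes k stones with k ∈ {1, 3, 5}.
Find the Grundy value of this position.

Pile A is a plain Nim pile of size 5, so its Grundy value is 5.
Pile B is a plain Nim pile of size 3, so its Grundy value is 3.
Grundy values for pile C (subtraction set {1, 3, 5}):
k:     0  1  2  3  4  5  6  7  8
g(k):  0  1  0  1  0  1  0  1  0
So g(8) = 0.
The value of a disjunctive sum is the nim-sum of the parts.
Combined value = 5 XOR 3 XOR 0 = 6.

6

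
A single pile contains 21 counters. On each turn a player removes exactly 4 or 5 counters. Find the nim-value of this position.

0

Build the Grundy sequence with g(k) = mex{g(k−s) : s ∈ {4, 5}, s ≤ k}:
k:     0  1  2  3  4  5  6  7  8  9 10 11 12 13 14 15 16 17 18 19 20 21
g(k):  0  0  0  0  1  1  1  1  2  0  0  0  0  1  1  1  1  2  0  0  0  0
So g(21) = 0.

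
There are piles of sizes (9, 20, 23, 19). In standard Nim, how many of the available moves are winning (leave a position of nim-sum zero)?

Bitwise XOR of the heap sizes:
  01001  (9)
  10100  (20)
  10111  (23)
  10011  (19)
  -----
  11001  (25)
The overall nim-sum is X = 25. A pile of size p has a winning move iff p XOR X < p (reduce it to p XOR X).
  9: 9 XOR 25 = 16 ≥ 9 — no move.
  20: 20 XOR 25 = 13 < 20 — winning move (to 13).
  23: 23 XOR 25 = 14 < 23 — winning move (to 14).
  19: 19 XOR 25 = 10 < 19 — winning move (to 10).
That gives 3 winning moves.

3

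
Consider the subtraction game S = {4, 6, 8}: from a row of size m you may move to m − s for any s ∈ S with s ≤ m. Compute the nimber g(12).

Grundy values for subtraction set {4, 6, 8}:
k:     0  1  2  3  4  5  6  7  8  9 10 11 12
g(k):  0  0  0  0  1  1  1  1  2  2  2  2  0
So g(12) = 0.

0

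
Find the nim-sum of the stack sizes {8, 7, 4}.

11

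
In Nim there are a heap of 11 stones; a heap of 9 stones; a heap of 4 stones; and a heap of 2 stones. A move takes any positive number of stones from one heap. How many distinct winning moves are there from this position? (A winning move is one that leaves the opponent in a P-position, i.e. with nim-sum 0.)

1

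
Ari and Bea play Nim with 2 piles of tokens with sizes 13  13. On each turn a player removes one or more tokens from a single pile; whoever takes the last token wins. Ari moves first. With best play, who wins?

Bea wins

Compute the nim-sum pairwise:
13 XOR 13 = 0
The nim-sum is 0, so this is a P-position: the player to move is in a losing position under optimal play; Ari is about to move from it and so loses — Bea wins.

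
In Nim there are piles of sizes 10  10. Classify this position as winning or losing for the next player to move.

Bitwise XOR of the heap sizes:
  1010  (10)
  1010  (10)
  ----
  0000  (0)
The nim-sum is 0, so this is a P-position: the player to move is in a losing position under optimal play.

Losing position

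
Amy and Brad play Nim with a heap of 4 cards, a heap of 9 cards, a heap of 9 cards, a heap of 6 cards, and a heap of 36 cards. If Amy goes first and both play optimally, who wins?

Amy wins

Compute the nim-sum pairwise:
4 XOR 9 = 13
13 XOR 9 = 4
4 XOR 6 = 2
2 XOR 36 = 38
The nim-sum is 38 ≠ 0, so this is an N-position: the player to move can win; Amy has a winning move.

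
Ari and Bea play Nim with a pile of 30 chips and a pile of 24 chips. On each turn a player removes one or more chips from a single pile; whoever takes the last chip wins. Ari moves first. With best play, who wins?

Ari wins

Nim-sum: 30 XOR 24 = 6.
The nim-sum is 6 ≠ 0, so this is an N-position: the player to move can win; Ari has a winning move.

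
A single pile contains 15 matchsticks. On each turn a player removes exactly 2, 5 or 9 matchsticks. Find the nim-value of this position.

Grundy values for subtraction set {2, 5, 9}:
k:     0  1  2  3  4  5  6  7  8  9 10 11 12 13 14 15
g(k):  0  0  1  1  0  2  1  0  0  1  1  0  2  1  0  0
So g(15) = 0.

0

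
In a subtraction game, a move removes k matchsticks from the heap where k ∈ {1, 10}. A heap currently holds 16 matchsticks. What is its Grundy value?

Compute g(0), g(1), … for moves {1, 10}:
k:     0  1  2  3  4  5  6  7  8  9 10 11 12 13 14 15 16
g(k):  0  1  0  1  0  1  0  1  0  1  2  0  1  0  1  0  1
So g(16) = 1.

1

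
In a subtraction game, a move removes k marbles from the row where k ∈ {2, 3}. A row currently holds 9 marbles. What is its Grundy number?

Build the Grundy sequence with g(k) = mex{g(k−s) : s ∈ {2, 3}, s ≤ k}:
g(0) = mex{} = 0
g(1) = mex{} = 0
g(2) = mex{0} = 1
g(3) = mex{0} = 1
g(4) = mex{0,1} = 2
g(5) = mex{1} = 0
g(6) = mex{1,2} = 0
g(7) = mex{0,2} = 1
g(8) = mex{0} = 1
g(9) = mex{0,1} = 2
So g(9) = 2.

2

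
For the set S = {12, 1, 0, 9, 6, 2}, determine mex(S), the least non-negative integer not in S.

The values 0, 1, 2 are all present; 3 is the first non-negative integer missing from the set.

3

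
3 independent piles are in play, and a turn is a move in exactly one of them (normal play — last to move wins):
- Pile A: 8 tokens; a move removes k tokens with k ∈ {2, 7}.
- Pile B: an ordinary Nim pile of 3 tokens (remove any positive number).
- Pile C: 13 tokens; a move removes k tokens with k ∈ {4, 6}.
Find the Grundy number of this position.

1

For pile A, compute g(0), g(1), … with moves {2, 7}:
g(0) = mex{} = 0
g(1) = mex{} = 0
g(2) = mex{0} = 1
g(3) = mex{0} = 1
g(4) = mex{1} = 0
g(5) = mex{1} = 0
g(6) = mex{0} = 1
g(7) = mex{0} = 1
g(8) = mex{0,1} = 2
So g(8) = 2.
Pile B is a plain Nim pile of size 3, so its Grundy value is 3.
Build the Grundy sequence for pile C with g(k) = mex{g(k−s) : s ∈ {4, 6}, s ≤ k}:
g(0) = mex{} = 0
g(1) = mex{} = 0
g(2) = mex{} = 0
g(3) = mex{} = 0
g(4) = mex{0} = 1
g(5) = mex{0} = 1
g(6) = mex{0} = 1
g(7) = mex{0} = 1
g(8) = mex{0,1} = 2
g(9) = mex{0,1} = 2
g(10) = mex{1} = 0
g(11) = mex{1} = 0
g(12) = mex{1,2} = 0
g(13) = mex{1,2} = 0
So g(13) = 0.
The value of a disjunctive sum is the nim-sum of the parts.
Combined value = 2 ⊕ 3 ⊕ 0 = 1.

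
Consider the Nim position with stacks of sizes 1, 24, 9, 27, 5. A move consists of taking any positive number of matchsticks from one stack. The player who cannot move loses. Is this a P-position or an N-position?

N-position

Nim-sum: 1 ⊕ 24 ⊕ 9 ⊕ 27 ⊕ 5 = 14.
The nim-sum is 14 ≠ 0, so this is an N-position: the player to move can win.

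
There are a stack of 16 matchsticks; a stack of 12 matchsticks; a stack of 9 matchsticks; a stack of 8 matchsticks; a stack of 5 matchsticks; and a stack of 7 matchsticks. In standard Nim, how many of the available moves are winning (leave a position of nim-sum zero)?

Write each in binary and XOR column by column:
  10000  (16)
  01100  (12)
  01001  (9)
  01000  (8)
  00101  (5)
  00111  (7)
  -----
  11111  (31)
The overall nim-sum is X = 31. A stack of size p has a winning move iff p XOR X < p (reduce it to p XOR X).
  16: 16 XOR 31 = 15 < 16 — winning move (to 15).
  12: 12 XOR 31 = 19 ≥ 12 — no move.
  9: 9 XOR 31 = 22 ≥ 9 — no move.
  8: 8 XOR 31 = 23 ≥ 8 — no move.
  5: 5 XOR 31 = 26 ≥ 5 — no move.
  7: 7 XOR 31 = 24 ≥ 7 — no move.
That gives 1 winning move.

1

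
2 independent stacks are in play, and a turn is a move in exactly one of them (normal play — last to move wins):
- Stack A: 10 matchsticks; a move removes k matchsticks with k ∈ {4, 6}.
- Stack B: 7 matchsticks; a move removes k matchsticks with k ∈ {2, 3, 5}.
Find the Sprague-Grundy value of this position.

0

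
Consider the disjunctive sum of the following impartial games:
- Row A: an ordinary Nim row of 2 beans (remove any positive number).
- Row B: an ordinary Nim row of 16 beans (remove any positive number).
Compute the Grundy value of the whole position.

Row A is a plain Nim row of size 2, so its Grundy value is 2.
Row B is a plain Nim row of size 16, so its Grundy value is 16.
The value of a disjunctive sum is the nim-sum of the parts.
Combined value = 2 ⊕ 16 = 18.

18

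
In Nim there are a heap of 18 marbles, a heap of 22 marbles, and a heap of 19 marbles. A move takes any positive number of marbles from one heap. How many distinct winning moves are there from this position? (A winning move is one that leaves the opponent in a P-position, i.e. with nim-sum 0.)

3

Nim-sum: 18 XOR 22 XOR 19 = 23.
The overall nim-sum is X = 23. A heap of size p has a winning move iff p XOR X < p (reduce it to p XOR X).
  18: 18 XOR 23 = 5 < 18 — winning move (to 5).
  22: 22 XOR 23 = 1 < 22 — winning move (to 1).
  19: 19 XOR 23 = 4 < 19 — winning move (to 4).
That gives 3 winning moves.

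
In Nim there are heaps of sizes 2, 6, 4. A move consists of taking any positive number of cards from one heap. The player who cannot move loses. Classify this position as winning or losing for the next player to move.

Losing position

Compute the nim-sum pairwise:
2 XOR 6 = 4
4 XOR 4 = 0
The nim-sum is 0, so this is a P-position: the player to move is in a losing position under optimal play.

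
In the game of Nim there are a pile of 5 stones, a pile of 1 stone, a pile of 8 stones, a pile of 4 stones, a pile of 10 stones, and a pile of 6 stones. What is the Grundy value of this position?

4

Nim-sum: 5 ^ 1 ^ 8 ^ 4 ^ 10 ^ 6 = 4.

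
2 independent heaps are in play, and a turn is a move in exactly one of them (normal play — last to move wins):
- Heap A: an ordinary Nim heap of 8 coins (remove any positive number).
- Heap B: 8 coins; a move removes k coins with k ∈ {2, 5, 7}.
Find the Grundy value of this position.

10

Heap A is a plain Nim heap of size 8, so its Grundy value is 8.
For heap B, compute g(0), g(1), … with moves {2, 5, 7}:
g(0) = mex{} = 0
g(1) = mex{} = 0
g(2) = mex{0} = 1
g(3) = mex{0} = 1
g(4) = mex{1} = 0
g(5) = mex{0,1} = 2
g(6) = mex{0} = 1
g(7) = mex{0,1,2} = 3
g(8) = mex{0,1} = 2
So g(8) = 2.
By the Sprague-Grundy theorem, the Grundy value of a sum of independent games is the XOR of the component values.
Combined value = 8 XOR 2 = 10.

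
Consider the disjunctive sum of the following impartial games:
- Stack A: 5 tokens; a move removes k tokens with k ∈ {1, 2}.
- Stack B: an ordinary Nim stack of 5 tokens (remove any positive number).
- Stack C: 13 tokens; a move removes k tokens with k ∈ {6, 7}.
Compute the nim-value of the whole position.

For stack A, compute g(0), g(1), … with moves {1, 2}:
k:     0  1  2  3  4  5
g(k):  0  1  2  0  1  2
So g(5) = 2.
Stack B is a plain Nim stack of size 5, so its Grundy value is 5.
Build the Grundy sequence for stack C with g(k) = mex{g(k−s) : s ∈ {6, 7}, s ≤ k}:
g(0) = mex{} = 0
g(1) = mex{} = 0
g(2) = mex{} = 0
g(3) = mex{} = 0
g(4) = mex{} = 0
g(5) = mex{} = 0
g(6) = mex{0} = 1
g(7) = mex{0} = 1
g(8) = mex{0} = 1
g(9) = mex{0} = 1
g(10) = mex{0} = 1
g(11) = mex{0} = 1
g(12) = mex{0,1} = 2
g(13) = mex{1} = 0
So g(13) = 0.
The value of a disjunctive sum is the nim-sum of the parts.
Combined value = 2 ⊕ 5 ⊕ 0 = 7.

7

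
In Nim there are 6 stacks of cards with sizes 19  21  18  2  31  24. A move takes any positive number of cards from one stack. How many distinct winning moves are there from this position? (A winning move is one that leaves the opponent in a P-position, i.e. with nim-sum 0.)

5

Nim-sum: 19 ^ 21 ^ 18 ^ 2 ^ 31 ^ 24 = 17.
The overall nim-sum is X = 17. A stack of size p has a winning move iff p XOR X < p (reduce it to p XOR X).
  19: 19 XOR 17 = 2 < 19 — winning move (to 2).
  21: 21 XOR 17 = 4 < 21 — winning move (to 4).
  18: 18 XOR 17 = 3 < 18 — winning move (to 3).
  2: 2 XOR 17 = 19 ≥ 2 — no move.
  31: 31 XOR 17 = 14 < 31 — winning move (to 14).
  24: 24 XOR 17 = 9 < 24 — winning move (to 9).
That gives 5 winning moves.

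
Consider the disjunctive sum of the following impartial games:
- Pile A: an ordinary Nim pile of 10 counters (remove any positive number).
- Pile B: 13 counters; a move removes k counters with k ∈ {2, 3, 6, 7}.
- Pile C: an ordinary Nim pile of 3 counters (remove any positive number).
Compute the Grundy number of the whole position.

Pile A is a plain Nim pile of size 10, so its Grundy value is 10.
For pile B, compute g(0), g(1), … with moves {2, 3, 6, 7}:
k:     0  1  2  3  4  5  6  7  8  9 10 11 12 13
g(k):  0  0  1  1  2  0  3  1  2  0  0  1  1  2
So g(13) = 2.
Pile C is a plain Nim pile of size 3, so its Grundy value is 3.
The value of a disjunctive sum is the nim-sum of the parts.
Combined value = 10 XOR 2 XOR 3 = 11.

11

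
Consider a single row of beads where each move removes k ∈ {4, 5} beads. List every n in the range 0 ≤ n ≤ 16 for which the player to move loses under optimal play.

Compute g(0), g(1), … for moves {4, 5}:
k:     0  1  2  3  4  5  6  7  8  9 10 11 12 13 14 15 16
g(k):  0  0  0  0  1  1  1  1  2  0  0  0  0  1  1  1  1
The P-positions (g = 0) in 0..16 are 0, 1, 2, 3, 9, 10, 11, 12.

0, 1, 2, 3, 9, 10, 11, 12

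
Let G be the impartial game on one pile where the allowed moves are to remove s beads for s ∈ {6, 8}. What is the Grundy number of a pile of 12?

2

Grundy values for subtraction set {6, 8}:
k:     0  1  2  3  4  5  6  7  8  9 10 11 12
g(k):  0  0  0  0  0  0  1  1  1  1  1  1  2
So g(12) = 2.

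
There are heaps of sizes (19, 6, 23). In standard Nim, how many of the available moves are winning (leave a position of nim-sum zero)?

Write each in binary and XOR column by column:
  10011  (19)
  00110  (6)
  10111  (23)
  -----
  00010  (2)
The overall nim-sum is X = 2. A heap of size p has a winning move iff p XOR X < p (reduce it to p XOR X).
  19: 19 XOR 2 = 17 < 19 — winning move (to 17).
  6: 6 XOR 2 = 4 < 6 — winning move (to 4).
  23: 23 XOR 2 = 21 < 23 — winning move (to 21).
That gives 3 winning moves.

3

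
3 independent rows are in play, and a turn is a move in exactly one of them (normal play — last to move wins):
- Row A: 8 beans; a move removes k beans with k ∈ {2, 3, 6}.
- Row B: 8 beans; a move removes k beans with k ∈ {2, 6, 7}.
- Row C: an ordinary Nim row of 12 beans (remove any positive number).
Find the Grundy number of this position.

Grundy values for row A (subtraction set {2, 3, 6}):
g(0) = mex{} = 0
g(1) = mex{} = 0
g(2) = mex{0} = 1
g(3) = mex{0} = 1
g(4) = mex{0,1} = 2
g(5) = mex{1} = 0
g(6) = mex{0,1,2} = 3
g(7) = mex{0,2} = 1
g(8) = mex{0,1,3} = 2
So g(8) = 2.
Grundy values for row B (subtraction set {2, 6, 7}):
g(0) = mex{} = 0
g(1) = mex{} = 0
g(2) = mex{0} = 1
g(3) = mex{0} = 1
g(4) = mex{1} = 0
g(5) = mex{1} = 0
g(6) = mex{0} = 1
g(7) = mex{0} = 1
g(8) = mex{0,1} = 2
So g(8) = 2.
Row C is a plain Nim row of size 12, so its Grundy value is 12.
By the Sprague-Grundy theorem, the Grundy value of a sum of independent games is the XOR of the component values.
Combined value = 2 XOR 2 XOR 12 = 12.

12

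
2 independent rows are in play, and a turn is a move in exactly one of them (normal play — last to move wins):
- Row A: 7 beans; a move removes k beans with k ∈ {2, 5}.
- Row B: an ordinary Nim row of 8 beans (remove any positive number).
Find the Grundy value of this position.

8

For row A, compute g(0), g(1), … with moves {2, 5}:
g(0) = mex{} = 0
g(1) = mex{} = 0
g(2) = mex{0} = 1
g(3) = mex{0} = 1
g(4) = mex{1} = 0
g(5) = mex{0,1} = 2
g(6) = mex{0} = 1
g(7) = mex{1,2} = 0
So g(7) = 0.
Row B is a plain Nim row of size 8, so its Grundy value is 8.
By the Sprague-Grundy theorem, the Grundy value of a sum of independent games is the XOR of the component values.
Combined value = 0 XOR 8 = 8.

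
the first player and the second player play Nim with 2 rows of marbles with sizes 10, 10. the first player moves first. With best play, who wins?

the second player wins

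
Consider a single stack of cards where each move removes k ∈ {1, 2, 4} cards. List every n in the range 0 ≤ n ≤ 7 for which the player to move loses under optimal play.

Build the Grundy sequence with g(k) = mex{g(k−s) : s ∈ {1, 2, 4}, s ≤ k}:
k:     0  1  2  3  4  5  6  7
g(k):  0  1  2  0  1  2  0  1
The P-positions (g = 0) in 0..7 are 0, 3, 6.

0, 3, 6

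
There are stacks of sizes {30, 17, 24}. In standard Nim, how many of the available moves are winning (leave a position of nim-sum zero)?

Write each in binary and XOR column by column:
  11110  (30)
  10001  (17)
  11000  (24)
  -----
  10111  (23)
The overall nim-sum is X = 23. A stack of size p has a winning move iff p XOR X < p (reduce it to p XOR X).
  30: 30 XOR 23 = 9 < 30 — winning move (to 9).
  17: 17 XOR 23 = 6 < 17 — winning move (to 6).
  24: 24 XOR 23 = 15 < 24 — winning move (to 15).
That gives 3 winning moves.

3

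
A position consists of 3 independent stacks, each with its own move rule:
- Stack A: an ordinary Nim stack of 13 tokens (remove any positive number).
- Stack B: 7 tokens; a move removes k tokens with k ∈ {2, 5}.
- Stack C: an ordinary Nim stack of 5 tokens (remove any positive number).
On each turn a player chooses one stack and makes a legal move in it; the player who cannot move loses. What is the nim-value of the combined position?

8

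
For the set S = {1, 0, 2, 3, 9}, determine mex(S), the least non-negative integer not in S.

The values 0, 1, 2, 3 are all present; 4 is the first non-negative integer missing from the set.

4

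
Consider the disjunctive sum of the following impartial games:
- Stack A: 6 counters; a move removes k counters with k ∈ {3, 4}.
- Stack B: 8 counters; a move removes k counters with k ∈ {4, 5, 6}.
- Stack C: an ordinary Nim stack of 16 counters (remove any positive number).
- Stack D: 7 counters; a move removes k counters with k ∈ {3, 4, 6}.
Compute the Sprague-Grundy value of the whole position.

For stack A, compute g(0), g(1), … with moves {3, 4}:
g(0) = mex{} = 0
g(1) = mex{} = 0
g(2) = mex{} = 0
g(3) = mex{0} = 1
g(4) = mex{0} = 1
g(5) = mex{0} = 1
g(6) = mex{0,1} = 2
So g(6) = 2.
Grundy values for stack B (subtraction set {4, 5, 6}):
g(0) = mex{} = 0
g(1) = mex{} = 0
g(2) = mex{} = 0
g(3) = mex{} = 0
g(4) = mex{0} = 1
g(5) = mex{0} = 1
g(6) = mex{0} = 1
g(7) = mex{0} = 1
g(8) = mex{0,1} = 2
So g(8) = 2.
Stack C is a plain Nim stack of size 16, so its Grundy value is 16.
For stack D, compute g(0), g(1), … with moves {3, 4, 6}:
k:     0  1  2  3  4  5  6  7
g(k):  0  0  0  1  1  1  2  2
So g(7) = 2.
By the Sprague-Grundy theorem, the Grundy value of a sum of independent games is the XOR of the component values.
Combined value = 2 ⊕ 2 ⊕ 16 ⊕ 2 = 18.

18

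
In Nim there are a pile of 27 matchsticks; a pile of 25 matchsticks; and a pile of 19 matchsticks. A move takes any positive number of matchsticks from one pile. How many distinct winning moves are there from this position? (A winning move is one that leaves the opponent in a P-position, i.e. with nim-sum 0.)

3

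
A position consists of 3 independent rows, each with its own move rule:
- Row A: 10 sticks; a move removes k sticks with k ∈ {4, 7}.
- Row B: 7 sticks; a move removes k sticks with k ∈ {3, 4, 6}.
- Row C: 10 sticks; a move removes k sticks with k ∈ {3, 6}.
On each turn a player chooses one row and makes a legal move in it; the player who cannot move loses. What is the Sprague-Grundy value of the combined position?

Build the Grundy sequence for row A with g(k) = mex{g(k−s) : s ∈ {4, 7}, s ≤ k}:
k:     0  1  2  3  4  5  6  7  8  9 10
g(k):  0  0  0  0  1  1  1  1  2  2  2
So g(10) = 2.
Build the Grundy sequence for row B with g(k) = mex{g(k−s) : s ∈ {3, 4, 6}, s ≤ k}:
g(0) = mex{} = 0
g(1) = mex{} = 0
g(2) = mex{} = 0
g(3) = mex{0} = 1
g(4) = mex{0} = 1
g(5) = mex{0} = 1
g(6) = mex{0,1} = 2
g(7) = mex{0,1} = 2
So g(7) = 2.
For row C, compute g(0), g(1), … with moves {3, 6}:
k:     0  1  2  3  4  5  6  7  8  9 10
g(k):  0  0  0  1  1  1  2  2  2  0  0
So g(10) = 0.
The value of a disjunctive sum is the nim-sum of the parts.
Combined value = 2 XOR 2 XOR 0 = 0.

0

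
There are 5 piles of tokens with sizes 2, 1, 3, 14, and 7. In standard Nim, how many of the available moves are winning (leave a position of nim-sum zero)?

1

Write each in binary and XOR column by column:
  0010  (2)
  0001  (1)
  0011  (3)
  1110  (14)
  0111  (7)
  ----
  1001  (9)
The overall nim-sum is X = 9. A pile of size p has a winning move iff p XOR X < p (reduce it to p XOR X).
  2: 2 XOR 9 = 11 ≥ 2 — no move.
  1: 1 XOR 9 = 8 ≥ 1 — no move.
  3: 3 XOR 9 = 10 ≥ 3 — no move.
  14: 14 XOR 9 = 7 < 14 — winning move (to 7).
  7: 7 XOR 9 = 14 ≥ 7 — no move.
That gives 1 winning move.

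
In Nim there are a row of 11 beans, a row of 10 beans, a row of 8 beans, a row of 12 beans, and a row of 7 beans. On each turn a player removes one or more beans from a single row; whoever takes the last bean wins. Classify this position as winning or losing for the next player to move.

Winning position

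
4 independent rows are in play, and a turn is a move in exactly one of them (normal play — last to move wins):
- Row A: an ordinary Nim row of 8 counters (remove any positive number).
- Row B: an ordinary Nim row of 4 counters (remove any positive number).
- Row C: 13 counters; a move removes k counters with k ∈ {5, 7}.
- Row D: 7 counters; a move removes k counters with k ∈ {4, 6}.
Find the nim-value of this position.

13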